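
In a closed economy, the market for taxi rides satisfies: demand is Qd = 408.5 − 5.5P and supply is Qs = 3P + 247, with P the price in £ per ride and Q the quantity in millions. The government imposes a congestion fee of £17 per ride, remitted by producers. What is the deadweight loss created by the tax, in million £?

Deadweight loss = £280.5 million.

Without the tax, 408.5 − 5.5P = 3P + 247 gives 8.5P = 161.5, so P* = £19 and Q* = 304.
With the tax collected from producers, supply shifts: Qs = 3(P − 17) + 247.
Solving gives Q = 271 with consumers paying £25 and producers receiving £8 (the £17 wedge).
Quantity falls by |ΔQ| = |304 − 271| = 33.
DWL = ½ · t · |ΔQ| = ½ · 17 · 33 = £280.5.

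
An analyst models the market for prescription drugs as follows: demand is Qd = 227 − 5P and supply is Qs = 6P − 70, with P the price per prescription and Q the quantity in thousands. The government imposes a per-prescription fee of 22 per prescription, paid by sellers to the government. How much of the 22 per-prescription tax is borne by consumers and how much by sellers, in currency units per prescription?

Without the tax, 227 − 5P = 6P − 70 gives 11P = 297, so P* = 27 and Q* = 92.
With the tax collected from sellers, supply shifts: Qs = 6(P − 22) − 70.
Solving gives Q = 32 with consumers paying 39 and sellers receiving 17 (the 22 wedge).
Burden on consumers: 12; on sellers: 10. (They sum to 22.)
The less price-elastic side of the market bears the larger share of a per-unit tax.

Consumers bear 12 per prescription; sellers bear 10 per prescription.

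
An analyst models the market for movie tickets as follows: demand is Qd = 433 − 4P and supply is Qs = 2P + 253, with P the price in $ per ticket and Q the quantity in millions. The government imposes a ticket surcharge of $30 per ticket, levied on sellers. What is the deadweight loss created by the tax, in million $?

Without the tax, 433 − 4P = 2P + 253 gives 6P = 180, so P* = $30 and Q* = 313.
With the tax collected from sellers, supply shifts: Qs = 2(P − 30) + 253.
Solving gives Q = 273 with buyers paying $40 and sellers receiving $10 (the $30 wedge).
Quantity falls by |ΔQ| = |313 − 273| = 40.
DWL = ½ · t · |ΔQ| = ½ · 30 · 40 = $600.

Deadweight loss = $600 million.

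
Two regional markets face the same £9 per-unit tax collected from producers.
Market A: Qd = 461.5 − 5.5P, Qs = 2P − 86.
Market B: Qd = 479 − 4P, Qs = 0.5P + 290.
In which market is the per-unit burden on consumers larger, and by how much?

Market A: pre-tax P* = £73, Q* = 60; post-tax Q = 46.8; per-unit burden on consumers = £2.4.
Market B: pre-tax P* = £42, Q* = 311; post-tax Q = 307; per-unit burden on consumers = £1.
Difference: £2.4 vs £1 → market A is larger by £1.4.

Market A, by £1.4.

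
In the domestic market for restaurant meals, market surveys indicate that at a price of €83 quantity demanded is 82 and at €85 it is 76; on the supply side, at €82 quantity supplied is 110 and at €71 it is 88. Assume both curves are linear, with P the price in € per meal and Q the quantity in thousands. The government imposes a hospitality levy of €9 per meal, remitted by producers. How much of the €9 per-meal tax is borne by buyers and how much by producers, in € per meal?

Buyers bear €3.6 per meal; producers bear €5.4 per meal.

Demand slope: (76 − 82)/(85 − 83) = -3, so Qd = 331 − 3P.
Supply slope: (88 − 110)/(71 − 82) = 2, so Qs = 2P − 54.
Before the tax: set 331 − 3P = 2P − 54 → P* = €77, Q* = 100.
With the tax collected from producers, supply shifts: Qs = 2(P − 9) − 54.
Solving gives Q = 89.2 with buyers paying €80.6 and producers receiving €71.6 (the €9 wedge).
Burden on buyers: €3.6; on producers: €5.4. (They sum to €9.)
The less price-elastic side of the market bears the larger share of a per-unit tax.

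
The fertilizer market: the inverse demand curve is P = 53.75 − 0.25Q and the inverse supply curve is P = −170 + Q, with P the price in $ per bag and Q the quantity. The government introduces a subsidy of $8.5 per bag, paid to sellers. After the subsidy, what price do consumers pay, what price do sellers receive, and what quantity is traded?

Consumers pay $7.3; sellers receive $15.8; quantity = 185.8.

Inverting to Q(P) form: Qd = 215 − 4P; Qs = P + 170.
Without the subsidy, 215 − 4P = P + 170 gives 5P = 45, so P* = $9 and Q* = 179.
With a per-unit subsidy paid to sellers, each receives P + 8.5 per unit sold, so supply becomes Qs = (P + 8.5) + 170.
Solving gives Q = 185.8 with consumers paying $7.3 and sellers receiving $15.8 (the $8.5 wedge).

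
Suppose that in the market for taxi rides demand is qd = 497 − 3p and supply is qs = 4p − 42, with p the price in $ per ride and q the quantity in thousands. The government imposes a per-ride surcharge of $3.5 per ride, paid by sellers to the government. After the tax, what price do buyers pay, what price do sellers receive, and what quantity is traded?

Buyers pay $79; sellers receive $75.5; quantity = 260.

Without the tax, 497 − 3p = 4p − 42 gives 7p = 539, so p* = $77 and q* = 266.
With the tax collected from sellers, supply shifts: qs = 4(p − 3.5) − 42.
New equilibrium: buyers pay $79, sellers receive $75.5, q = 260. (Wedge: pb − ps = 3.5.)
The less price-elastic side of the market bears the larger share of a per-unit tax.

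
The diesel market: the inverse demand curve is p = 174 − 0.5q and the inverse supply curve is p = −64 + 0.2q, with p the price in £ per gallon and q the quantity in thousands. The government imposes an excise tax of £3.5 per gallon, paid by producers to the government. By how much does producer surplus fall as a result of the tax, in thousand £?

Inverting to q(p) form: qd = 348 − 2p; qs = 5p + 320.
Without the tax, 348 − 2p = 5p + 320 gives 7p = 28, so p* = £4 and q* = 340.
With the tax collected from producers, supply shifts: qs = 5(p − 3.5) + 320.
Solving gives q = 335 with buyers paying £6.5 and producers receiving £3 (the £3.5 wedge).
ΔPS is the trapezoid between Q = 335 and Q = 340 of height £1: ½ · (340 + 335) · 1 = £337.5.

Producer surplus falls by £337.5 thousand.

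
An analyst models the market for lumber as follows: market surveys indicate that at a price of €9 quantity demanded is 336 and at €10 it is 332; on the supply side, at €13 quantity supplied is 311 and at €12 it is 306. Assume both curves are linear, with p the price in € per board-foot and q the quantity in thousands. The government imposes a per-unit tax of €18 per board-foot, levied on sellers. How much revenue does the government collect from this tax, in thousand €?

Tax revenue = €4968 thousand.

Demand slope: (332 − 336)/(10 − 9) = -4, so qd = 372 − 4p.
Supply slope: (306 − 311)/(12 − 13) = 5, so qs = 5p + 246.
Without the tax, 372 − 4p = 5p + 246 gives 9p = 126, so p* = €14 and q* = 316.
With the tax collected from sellers, supply shifts: qs = 5(p − 18) + 246.
New equilibrium: consumers pay €24, sellers receive €6, q = 276. (Wedge: pb − ps = 18.)
Revenue = t · Q = 18 · 276 = €4968.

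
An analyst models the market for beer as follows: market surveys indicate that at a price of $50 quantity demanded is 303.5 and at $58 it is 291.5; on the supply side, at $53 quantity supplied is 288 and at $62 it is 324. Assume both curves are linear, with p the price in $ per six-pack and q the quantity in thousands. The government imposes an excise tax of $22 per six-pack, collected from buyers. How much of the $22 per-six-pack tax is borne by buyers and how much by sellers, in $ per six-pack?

Buyers bear $16 per six-pack; sellers bear $6 per six-pack.

Demand slope: (291.5 − 303.5)/(58 − 50) = -1.5, so qd = 378.5 − 1.5p.
Supply slope: (324 − 288)/(62 − 53) = 4, so qs = 4p + 76.
Before the tax: set 378.5 − 1.5p = 4p + 76 → p* = $55, q* = 296.
With the tax collected from buyers, demand (in seller-price terms) shifts: qd = 378.5 − 1.5(p + 22).
New equilibrium: buyers pay $71, sellers receive $49, q = 272. (Wedge: pb − ps = 22.)
Burden on buyers: $16; on sellers: $6. (They sum to $22.)
The less price-elastic side of the market bears the larger share of a per-unit tax.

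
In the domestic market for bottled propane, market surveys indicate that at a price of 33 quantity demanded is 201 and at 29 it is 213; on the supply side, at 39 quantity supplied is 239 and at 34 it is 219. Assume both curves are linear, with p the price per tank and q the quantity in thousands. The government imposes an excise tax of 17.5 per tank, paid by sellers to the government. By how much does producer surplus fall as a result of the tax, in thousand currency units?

Demand slope: (213 − 201)/(29 − 33) = -3, so qd = 300 − 3p.
Supply slope: (219 − 239)/(34 − 39) = 4, so qs = 4p + 83.
Before the tax: set 300 − 3p = 4p + 83 → p* = 31, q* = 207.
With the tax collected from sellers, supply shifts: qs = 4(p − 17.5) + 83.
Solving gives q = 177 with consumers paying 41 and sellers receiving 23.5 (the 17.5 wedge).
ΔPS is the trapezoid between Q = 177 and Q = 207 of height 7.5: ½ · (207 + 177) · 7.5 = 1440.

Producer surplus falls by 1440 thousand.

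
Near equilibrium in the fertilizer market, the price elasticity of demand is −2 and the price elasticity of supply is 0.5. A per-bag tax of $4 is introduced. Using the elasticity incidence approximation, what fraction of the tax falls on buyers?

Incidence ratio: buyers' share ≈ εs / (εs + |εd|) = 0.5 / (0.5 + 2) = 0.2.
Supply is the less elastic side, so buyers bear the smaller share.

Buyers' share ≈ 0.2.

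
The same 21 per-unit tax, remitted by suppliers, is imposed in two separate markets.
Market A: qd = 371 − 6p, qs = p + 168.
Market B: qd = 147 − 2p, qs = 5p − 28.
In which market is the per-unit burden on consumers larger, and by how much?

Market B, by 12.

Market A: pre-tax p* = 29, q* = 197; post-tax q = 179; per-unit burden on consumers = 3.
Market B: pre-tax p* = 25, q* = 97; post-tax q = 67; per-unit burden on consumers = 15.
Difference: 3 vs 15 → market B is larger by 12.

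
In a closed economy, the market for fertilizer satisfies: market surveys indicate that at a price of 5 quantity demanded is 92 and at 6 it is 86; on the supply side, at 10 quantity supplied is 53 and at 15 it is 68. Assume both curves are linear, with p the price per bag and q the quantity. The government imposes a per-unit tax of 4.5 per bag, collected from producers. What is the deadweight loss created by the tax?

Demand slope: (86 − 92)/(6 − 5) = -6, so qd = 122 − 6p.
Supply slope: (68 − 53)/(15 − 10) = 3, so qs = 3p + 23.
Without the tax, 122 − 6p = 3p + 23 gives 9p = 99, so p* = 11 and q* = 56.
With the tax collected from producers, supply shifts: qs = 3(p − 4.5) + 23.
New equilibrium: buyers pay 12.5, producers receive 8, q = 47. (Wedge: pb − ps = 4.5.)
Quantity falls by |ΔQ| = |56 − 47| = 9.
DWL = ½ · t · |ΔQ| = ½ · 4.5 · 9 = 20.25.

Deadweight loss = 20.25.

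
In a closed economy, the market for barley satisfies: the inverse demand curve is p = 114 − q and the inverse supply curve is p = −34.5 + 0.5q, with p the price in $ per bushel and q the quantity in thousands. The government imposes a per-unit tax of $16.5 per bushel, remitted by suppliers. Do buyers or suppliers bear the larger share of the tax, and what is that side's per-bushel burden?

Inverting to q(p) form: qd = 114 − p; qs = 2p + 69.
Without the tax, 114 − p = 2p + 69 gives 3p = 45, so p* = $15 and q* = 99.
With the tax collected from suppliers, supply shifts: qs = 2(p − 16.5) + 69.
New equilibrium: buyers pay $26, suppliers receive $9.5, q = 88. (Wedge: pb − ps = 16.5.)
Per-bushel burden: buyers $11, suppliers $5.5.
Buyers take the larger share because demand is less price-elastic here (demand slope 1 vs supply slope 2).
The less price-elastic side of the market bears the larger share of a per-unit tax.

Buyers bear the larger share: $11 per bushel.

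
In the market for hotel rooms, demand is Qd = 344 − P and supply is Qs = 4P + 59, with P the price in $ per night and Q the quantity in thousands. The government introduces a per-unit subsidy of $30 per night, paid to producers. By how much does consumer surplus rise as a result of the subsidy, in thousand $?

Before the subsidy: set 344 − P = 4P + 59 → P* = $57, Q* = 287.
With a per-unit subsidy paid to producers, each receives P + 30 per unit sold, so supply becomes Qs = 4(P + 30) + 59.
New equilibrium: buyers pay $33, producers receive $63, Q = 311. (Wedge: Pb − Ps = −30.)
ΔCS is the trapezoid between Q = 311 and Q = 287 of height $24: ½ · (287 + 311) · 24 = $7176.

Consumer surplus rises by $7176 thousand.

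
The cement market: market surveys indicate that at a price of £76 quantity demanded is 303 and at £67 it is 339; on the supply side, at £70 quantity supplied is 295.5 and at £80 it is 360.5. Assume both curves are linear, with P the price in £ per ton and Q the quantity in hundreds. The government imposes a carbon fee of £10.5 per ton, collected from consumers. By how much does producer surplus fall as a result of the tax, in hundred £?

Producer surplus falls by £1208 hundred.

Demand slope: (339 − 303)/(67 − 76) = -4, so Qd = 607 − 4P.
Supply slope: (360.5 − 295.5)/(80 − 70) = 6.5, so Qs = 6.5P − 159.5.
Before the tax: set 607 − 4P = 6.5P − 159.5 → P* = £73, Q* = 315.
With the tax collected from consumers, demand (in seller-price terms) shifts: Qd = 607 − 4(P + 10.5).
Solving gives Q = 289 with consumers paying £79.5 and sellers receiving £69 (the £10.5 wedge).
ΔPS is the trapezoid between Q = 289 and Q = 315 of height £4: ½ · (315 + 289) · 4 = £1208.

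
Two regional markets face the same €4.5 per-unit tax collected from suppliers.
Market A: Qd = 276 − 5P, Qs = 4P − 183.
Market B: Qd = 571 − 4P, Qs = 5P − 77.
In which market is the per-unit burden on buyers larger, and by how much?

Market B, by €0.5.

Market A: pre-tax P* = €51, Q* = 21; post-tax Q = 11; per-unit burden on buyers = €2.
Market B: pre-tax P* = €72, Q* = 283; post-tax Q = 273; per-unit burden on buyers = €2.5.
Difference: €2 vs €2.5 → market B is larger by €0.5.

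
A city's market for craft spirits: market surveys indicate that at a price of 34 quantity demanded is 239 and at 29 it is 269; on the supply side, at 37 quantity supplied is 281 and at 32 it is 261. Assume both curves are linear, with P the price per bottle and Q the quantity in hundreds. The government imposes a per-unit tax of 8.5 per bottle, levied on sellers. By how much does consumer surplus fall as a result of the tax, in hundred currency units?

Consumer surplus falls by 839.12 hundred.

Demand slope: (269 − 239)/(29 − 34) = -6, so Qd = 443 − 6P.
Supply slope: (261 − 281)/(32 − 37) = 4, so Qs = 4P + 133.
Before the tax: set 443 − 6P = 4P + 133 → P* = 31, Q* = 257.
With the tax collected from sellers, supply shifts: Qs = 4(P − 8.5) + 133.
Solving gives Q = 236.6 with consumers paying 34.4 and sellers receiving 25.9 (the 8.5 wedge).
ΔCS is the trapezoid between Q = 236.6 and Q = 257 of height 3.4: ½ · (257 + 236.6) · 3.4 = 839.12.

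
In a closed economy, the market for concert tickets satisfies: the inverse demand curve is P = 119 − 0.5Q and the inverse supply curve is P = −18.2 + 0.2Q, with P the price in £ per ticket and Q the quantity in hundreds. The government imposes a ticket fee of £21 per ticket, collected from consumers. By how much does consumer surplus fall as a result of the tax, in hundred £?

Consumer surplus falls by £2715 hundred.

Inverting to Q(P) form: Qd = 238 − 2P; Qs = 5P + 91.
Before the tax: set 238 − 2P = 5P + 91 → P* = £21, Q* = 196.
With the tax collected from consumers, demand (in seller-price terms) shifts: Qd = 238 − 2(P + 21).
New equilibrium: consumers pay £36, producers receive £15, Q = 166. (Wedge: Pb − Ps = 21.)
ΔCS is the trapezoid between Q = 166 and Q = 196 of height £15: ½ · (196 + 166) · 15 = £2715.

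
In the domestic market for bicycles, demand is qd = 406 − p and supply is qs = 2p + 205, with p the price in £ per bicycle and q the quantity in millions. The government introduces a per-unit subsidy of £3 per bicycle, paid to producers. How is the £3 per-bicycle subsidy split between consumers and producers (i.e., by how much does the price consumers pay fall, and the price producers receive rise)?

Before the subsidy: set 406 − p = 2p + 205 → p* = £67, q* = 339.
With a per-unit subsidy paid to producers, each receives p + 3 per unit sold, so supply becomes qs = 2(p + 3) + 205.
Solving gives q = 341 with consumers paying £65 and producers receiving £68 (the £3 wedge).
Gain to consumers: £2; to producers: £1. (They sum to £3.)

Consumers gain £2 per bicycle; producers gain £1 per bicycle.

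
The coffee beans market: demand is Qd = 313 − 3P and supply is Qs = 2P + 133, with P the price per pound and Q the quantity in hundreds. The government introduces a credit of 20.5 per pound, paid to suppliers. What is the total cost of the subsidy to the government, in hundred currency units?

Government outlay = 4706.8 hundred.

Without the subsidy, 313 − 3P = 2P + 133 gives 5P = 180, so P* = 36 and Q* = 205.
With a per-unit subsidy paid to suppliers, each receives P + 20.5 per unit sold, so supply becomes Qs = 2(P + 20.5) + 133.
New equilibrium: buyers pay 27.8, suppliers receive 48.3, Q = 229.6. (Wedge: Pb − Ps = −20.5.)
Outlay = t · Q = 20.5 · 229.6 = 4706.8.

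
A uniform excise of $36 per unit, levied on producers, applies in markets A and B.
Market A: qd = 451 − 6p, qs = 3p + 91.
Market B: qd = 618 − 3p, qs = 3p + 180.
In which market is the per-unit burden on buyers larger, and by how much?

Market B, by $6.

Market A: pre-tax p* = $40, q* = 211; post-tax q = 139; per-unit burden on buyers = $12.
Market B: pre-tax p* = $73, q* = 399; post-tax q = 345; per-unit burden on buyers = $18.
Difference: $12 vs $18 → market B is larger by $6.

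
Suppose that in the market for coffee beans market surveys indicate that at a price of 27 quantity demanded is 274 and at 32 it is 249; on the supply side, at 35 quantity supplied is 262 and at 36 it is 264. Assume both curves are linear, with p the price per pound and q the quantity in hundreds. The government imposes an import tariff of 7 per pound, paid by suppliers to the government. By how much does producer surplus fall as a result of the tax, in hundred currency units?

Producer surplus falls by 1245 hundred.

Demand slope: (249 − 274)/(32 − 27) = -5, so qd = 409 − 5p.
Supply slope: (264 − 262)/(36 − 35) = 2, so qs = 2p + 192.
Before the tax: set 409 − 5p = 2p + 192 → p* = 31, q* = 254.
With the tax collected from suppliers, supply shifts: qs = 2(p − 7) + 192.
Solving gives q = 244 with consumers paying 33 and suppliers receiving 26 (the 7 wedge).
ΔPS is the trapezoid between Q = 244 and Q = 254 of height 5: ½ · (254 + 244) · 5 = 1245.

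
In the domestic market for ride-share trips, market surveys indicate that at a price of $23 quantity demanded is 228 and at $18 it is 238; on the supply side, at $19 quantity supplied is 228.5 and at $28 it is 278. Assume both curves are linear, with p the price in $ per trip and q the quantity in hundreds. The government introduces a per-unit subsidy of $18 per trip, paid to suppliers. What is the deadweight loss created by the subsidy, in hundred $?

Deadweight loss = $237.6 hundred.

Demand slope: (238 − 228)/(18 − 23) = -2, so qd = 274 − 2p.
Supply slope: (278 − 228.5)/(28 − 19) = 5.5, so qs = 5.5p + 124.
Without the subsidy, 274 − 2p = 5.5p + 124 gives 7.5p = 150, so p* = $20 and q* = 234.
With a per-unit subsidy paid to suppliers, each receives p + 18 per unit sold, so supply becomes qs = 5.5(p + 18) + 124.
New equilibrium: consumers pay $6.8, suppliers receive $24.8, q = 260.4. (Wedge: pb − ps = −18.)
Quantity rises by |ΔQ| = |234 − 260.4| = 26.4.
DWL = ½ · t · |ΔQ| = ½ · 18 · 26.4 = $237.6.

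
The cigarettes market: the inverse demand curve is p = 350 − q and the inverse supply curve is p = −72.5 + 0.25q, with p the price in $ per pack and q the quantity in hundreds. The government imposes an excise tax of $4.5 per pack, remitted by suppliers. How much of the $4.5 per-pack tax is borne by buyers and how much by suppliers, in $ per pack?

Buyers bear $3.6 per pack; suppliers bear $0.9 per pack.

Inverting to q(p) form: qd = 350 − p; qs = 4p + 290.
Without the tax, 350 − p = 4p + 290 gives 5p = 60, so p* = $12 and q* = 338.
With the tax collected from suppliers, supply shifts: qs = 4(p − 4.5) + 290.
Solving gives q = 334.4 with buyers paying $15.6 and suppliers receiving $11.1 (the $4.5 wedge).
Burden on buyers: $3.6; on suppliers: $0.9. (They sum to $4.5.)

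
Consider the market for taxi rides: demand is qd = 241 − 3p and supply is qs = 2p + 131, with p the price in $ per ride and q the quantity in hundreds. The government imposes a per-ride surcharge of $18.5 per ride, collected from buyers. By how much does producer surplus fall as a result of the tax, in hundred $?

Without the tax, 241 − 3p = 2p + 131 gives 5p = 110, so p* = $22 and q* = 175.
With the tax collected from buyers, demand (in seller-price terms) shifts: qd = 241 − 3(p + 18.5).
New equilibrium: buyers pay $29.4, producers receive $10.9, q = 152.8. (Wedge: pb − ps = 18.5.)
ΔPS is the trapezoid between Q = 152.8 and Q = 175 of height $11.1: ½ · (175 + 152.8) · 11.1 = $1819.29.

Producer surplus falls by $1819.29 hundred.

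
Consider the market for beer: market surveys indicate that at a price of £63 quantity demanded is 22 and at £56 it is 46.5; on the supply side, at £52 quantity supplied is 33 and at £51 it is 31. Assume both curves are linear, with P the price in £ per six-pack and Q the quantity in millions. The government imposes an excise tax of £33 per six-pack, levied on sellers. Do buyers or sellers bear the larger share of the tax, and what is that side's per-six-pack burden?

Sellers bear the larger share: £21 per six-pack.

Demand slope: (46.5 − 22)/(56 − 63) = -3.5, so Qd = 242.5 − 3.5P.
Supply slope: (31 − 33)/(51 − 52) = 2, so Qs = 2P − 71.
Before the tax: set 242.5 − 3.5P = 2P − 71 → P* = £57, Q* = 43.
With the tax collected from sellers, supply shifts: Qs = 2(P − 33) − 71.
Solving gives Q = 1 with buyers paying £69 and sellers receiving £36 (the £33 wedge).
Per-six-pack burden: buyers £12, sellers £21.
Sellers take the larger share because supply is less price-elastic here (demand slope 3.5 vs supply slope 2).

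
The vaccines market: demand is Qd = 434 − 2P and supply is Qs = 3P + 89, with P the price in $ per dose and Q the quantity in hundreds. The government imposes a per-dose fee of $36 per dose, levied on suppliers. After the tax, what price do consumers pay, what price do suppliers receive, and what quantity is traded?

Consumers pay $90.6; suppliers receive $54.6; quantity = 252.8.

Without the tax, 434 − 2P = 3P + 89 gives 5P = 345, so P* = $69 and Q* = 296.
With the tax collected from suppliers, supply shifts: Qs = 3(P − 36) + 89.
Solving gives Q = 252.8 with consumers paying $90.6 and suppliers receiving $54.6 (the $36 wedge).
The less price-elastic side of the market bears the larger share of a per-unit tax.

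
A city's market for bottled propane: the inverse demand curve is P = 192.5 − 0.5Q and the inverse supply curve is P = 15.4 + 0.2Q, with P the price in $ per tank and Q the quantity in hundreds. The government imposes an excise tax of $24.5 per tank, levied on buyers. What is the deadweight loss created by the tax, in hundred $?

Deadweight loss = $428.75 hundred.

Inverting to Q(P) form: Qd = 385 − 2P; Qs = 5P − 77.
Before the tax: set 385 − 2P = 5P − 77 → P* = $66, Q* = 253.
With the tax collected from buyers, demand (in seller-price terms) shifts: Qd = 385 − 2(P + 24.5).
New equilibrium: buyers pay $83.5, producers receive $59, Q = 218. (Wedge: Pb − Ps = 24.5.)
Quantity falls by |ΔQ| = |253 − 218| = 35.
DWL = ½ · t · |ΔQ| = ½ · 24.5 · 35 = $428.75.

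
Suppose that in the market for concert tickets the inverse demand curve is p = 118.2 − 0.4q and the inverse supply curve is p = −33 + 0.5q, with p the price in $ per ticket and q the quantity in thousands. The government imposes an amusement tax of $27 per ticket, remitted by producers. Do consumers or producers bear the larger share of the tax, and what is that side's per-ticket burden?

Producers bear the larger share: $15 per ticket.

Rewrite in direct form: qd = 295.5 − 2.5p and qs = 2p + 66.
Without the tax, 295.5 − 2.5p = 2p + 66 gives 4.5p = 229.5, so p* = $51 and q* = 168.
With the tax collected from producers, supply shifts: qs = 2(p − 27) + 66.
Solving gives q = 138 with consumers paying $63 and producers receiving $36 (the $27 wedge).
Per-ticket burden: consumers $12, producers $15.
Producers take the larger share because supply is less price-elastic here (demand slope 2.5 vs supply slope 2).
The less price-elastic side of the market bears the larger share of a per-unit tax.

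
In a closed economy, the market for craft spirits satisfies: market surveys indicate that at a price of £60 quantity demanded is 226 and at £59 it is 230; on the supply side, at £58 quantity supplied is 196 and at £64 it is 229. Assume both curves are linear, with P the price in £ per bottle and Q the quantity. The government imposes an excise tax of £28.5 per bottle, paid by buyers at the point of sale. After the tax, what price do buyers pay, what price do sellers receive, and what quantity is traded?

Demand slope: (230 − 226)/(59 − 60) = -4, so Qd = 466 − 4P.
Supply slope: (229 − 196)/(64 − 58) = 5.5, so Qs = 5.5P − 123.
Without the tax, 466 − 4P = 5.5P − 123 gives 9.5P = 589, so P* = £62 and Q* = 218.
With the tax collected from buyers, demand (in seller-price terms) shifts: Qd = 466 − 4(P + 28.5).
Solving gives Q = 152 with buyers paying £78.5 and sellers receiving £50 (the £28.5 wedge).
The less price-elastic side of the market bears the larger share of a per-unit tax.

Buyers pay £78.5; sellers receive £50; quantity = 152.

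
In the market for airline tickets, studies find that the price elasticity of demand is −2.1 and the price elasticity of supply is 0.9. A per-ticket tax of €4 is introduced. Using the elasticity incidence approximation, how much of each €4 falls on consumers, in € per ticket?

Incidence ratio: consumers' share ≈ εs / (εs + |εd|) = 0.9 / (0.9 + 2.1) = 0.3.
So consumers bear ≈ 0.3 × €4 = €1.2; producers bear €2.8.

Consumers bear ≈ €1.2 per ticket.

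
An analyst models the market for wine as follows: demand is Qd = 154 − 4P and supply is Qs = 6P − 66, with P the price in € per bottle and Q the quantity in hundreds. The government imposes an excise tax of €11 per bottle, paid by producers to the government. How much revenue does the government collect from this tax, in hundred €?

Tax revenue = €435.6 hundred.

Without the tax, 154 − 4P = 6P − 66 gives 10P = 220, so P* = €22 and Q* = 66.
With the tax collected from producers, supply shifts: Qs = 6(P − 11) − 66.
New equilibrium: buyers pay €28.6, producers receive €17.6, Q = 39.6. (Wedge: Pb − Ps = 11.)
Revenue = t · Q = 11 · 39.6 = €435.6.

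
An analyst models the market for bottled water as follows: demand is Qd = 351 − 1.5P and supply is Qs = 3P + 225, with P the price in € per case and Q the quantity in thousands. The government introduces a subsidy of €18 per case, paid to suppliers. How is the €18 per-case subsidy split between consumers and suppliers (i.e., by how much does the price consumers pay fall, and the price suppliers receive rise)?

Before the subsidy: set 351 − 1.5P = 3P + 225 → P* = €28, Q* = 309.
With a per-unit subsidy paid to suppliers, each receives P + 18 per unit sold, so supply becomes Qs = 3(P + 18) + 225.
Solving gives Q = 327 with consumers paying €16 and suppliers receiving €34 (the €18 wedge).
Gain to consumers: €12; to suppliers: €6. (They sum to €18.)

Consumers gain €12 per case; suppliers gain €6 per case.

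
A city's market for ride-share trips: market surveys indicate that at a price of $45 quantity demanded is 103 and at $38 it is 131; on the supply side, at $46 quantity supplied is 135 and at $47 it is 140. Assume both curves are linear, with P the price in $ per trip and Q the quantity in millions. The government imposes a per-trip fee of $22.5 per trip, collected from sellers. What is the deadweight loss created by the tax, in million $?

Demand slope: (131 − 103)/(38 − 45) = -4, so Qd = 283 − 4P.
Supply slope: (140 − 135)/(47 − 46) = 5, so Qs = 5P − 95.
Before the tax: set 283 − 4P = 5P − 95 → P* = $42, Q* = 115.
With the tax collected from sellers, supply shifts: Qs = 5(P − 22.5) − 95.
New equilibrium: buyers pay $54.5, sellers receive $32, Q = 65. (Wedge: Pb − Ps = 22.5.)
Quantity falls by |ΔQ| = |115 − 65| = 50.
DWL = ½ · t · |ΔQ| = ½ · 22.5 · 50 = $562.5.

Deadweight loss = $562.5 million.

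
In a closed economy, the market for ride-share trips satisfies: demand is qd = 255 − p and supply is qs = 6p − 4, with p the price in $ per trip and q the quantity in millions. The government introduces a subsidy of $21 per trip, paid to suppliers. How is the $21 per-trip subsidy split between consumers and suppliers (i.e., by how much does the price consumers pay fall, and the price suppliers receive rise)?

Before the subsidy: set 255 − p = 6p − 4 → p* = $37, q* = 218.
With a per-unit subsidy paid to suppliers, each receives p + 21 per unit sold, so supply becomes qs = 6(p + 21) − 4.
New equilibrium: consumers pay $19, suppliers receive $40, q = 236. (Wedge: pb − ps = −21.)
Gain to consumers: $18; to suppliers: $3. (They sum to $21.)

Consumers gain $18 per trip; suppliers gain $3 per trip.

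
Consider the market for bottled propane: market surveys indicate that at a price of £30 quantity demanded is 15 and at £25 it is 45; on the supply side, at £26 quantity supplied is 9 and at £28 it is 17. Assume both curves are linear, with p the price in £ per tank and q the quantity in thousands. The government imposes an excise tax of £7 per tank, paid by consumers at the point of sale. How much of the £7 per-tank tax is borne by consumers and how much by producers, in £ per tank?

Demand slope: (45 − 15)/(25 − 30) = -6, so qd = 195 − 6p.
Supply slope: (17 − 9)/(28 − 26) = 4, so qs = 4p − 95.
Before the tax: set 195 − 6p = 4p − 95 → p* = £29, q* = 21.
With the tax collected from consumers, demand (in seller-price terms) shifts: qd = 195 − 6(p + 7).
Solving gives q = 4.2 with consumers paying £31.8 and producers receiving £24.8 (the £7 wedge).
Burden on consumers: £2.8; on producers: £4.2. (They sum to £7.)
The less price-elastic side of the market bears the larger share of a per-unit tax.

Consumers bear £2.8 per tank; producers bear £4.2 per tank.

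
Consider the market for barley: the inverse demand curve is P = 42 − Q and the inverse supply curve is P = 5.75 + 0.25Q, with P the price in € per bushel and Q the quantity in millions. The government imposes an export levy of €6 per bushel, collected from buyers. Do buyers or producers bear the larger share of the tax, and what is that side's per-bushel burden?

Rewrite in direct form: Qd = 42 − P and Qs = 4P − 23.
Before the tax: set 42 − P = 4P − 23 → P* = €13, Q* = 29.
With the tax collected from buyers, demand (in seller-price terms) shifts: Qd = 42 − (P + 6).
Solving gives Q = 24.2 with buyers paying €17.8 and producers receiving €11.8 (the €6 wedge).
Per-bushel burden: buyers €4.8, producers €1.2.
Buyers take the larger share because demand is less price-elastic here (demand slope 1 vs supply slope 4).

Buyers bear the larger share: €4.8 per bushel.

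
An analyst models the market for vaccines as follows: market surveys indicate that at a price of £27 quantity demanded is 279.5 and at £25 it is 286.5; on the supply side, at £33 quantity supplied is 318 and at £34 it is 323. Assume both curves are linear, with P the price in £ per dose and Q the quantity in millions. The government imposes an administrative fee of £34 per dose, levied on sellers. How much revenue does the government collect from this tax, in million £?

Tax revenue = £7242 million.

Demand slope: (286.5 − 279.5)/(25 − 27) = -3.5, so Qd = 374 − 3.5P.
Supply slope: (323 − 318)/(34 − 33) = 5, so Qs = 5P + 153.
Before the tax: set 374 − 3.5P = 5P + 153 → P* = £26, Q* = 283.
With the tax collected from sellers, supply shifts: Qs = 5(P − 34) + 153.
New equilibrium: consumers pay £46, sellers receive £12, Q = 213. (Wedge: Pb − Ps = 34.)
Revenue = t · Q = 34 · 213 = £7242.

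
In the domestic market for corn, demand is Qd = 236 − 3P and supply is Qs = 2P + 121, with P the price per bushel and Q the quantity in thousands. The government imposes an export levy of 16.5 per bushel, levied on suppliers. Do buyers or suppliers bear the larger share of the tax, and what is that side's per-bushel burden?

Suppliers bear the larger share: 9.9 per bushel.

Before the tax: set 236 − 3P = 2P + 121 → P* = 23, Q* = 167.
With the tax collected from suppliers, supply shifts: Qs = 2(P − 16.5) + 121.
New equilibrium: buyers pay 29.6, suppliers receive 13.1, Q = 147.2. (Wedge: Pb − Ps = 16.5.)
Per-bushel burden: buyers 6.6, suppliers 9.9.
Suppliers take the larger share because supply is less price-elastic here (demand slope 3 vs supply slope 2).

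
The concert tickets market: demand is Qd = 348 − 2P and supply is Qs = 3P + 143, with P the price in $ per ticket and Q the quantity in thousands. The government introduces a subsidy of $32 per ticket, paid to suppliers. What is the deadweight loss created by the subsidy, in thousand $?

Deadweight loss = $614.4 thousand.

Without the subsidy, 348 − 2P = 3P + 143 gives 5P = 205, so P* = $41 and Q* = 266.
With a per-unit subsidy paid to suppliers, each receives P + 32 per unit sold, so supply becomes Qs = 3(P + 32) + 143.
New equilibrium: buyers pay $21.8, suppliers receive $53.8, Q = 304.4. (Wedge: Pb − Ps = −32.)
Quantity rises by |ΔQ| = |266 − 304.4| = 38.4.
DWL = ½ · t · |ΔQ| = ½ · 32 · 38.4 = $614.4.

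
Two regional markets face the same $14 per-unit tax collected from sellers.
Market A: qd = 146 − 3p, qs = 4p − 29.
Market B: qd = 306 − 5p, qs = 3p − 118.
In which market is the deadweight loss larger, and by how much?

Market B, by $15.75.

Market A: pre-tax p* = $25, q* = 71; post-tax q = 47; deadweight loss = $168.
Market B: pre-tax p* = $53, q* = 41; post-tax q = 14.75; deadweight loss = $183.75.
Difference: $168 vs $183.75 → market B is larger by $15.75.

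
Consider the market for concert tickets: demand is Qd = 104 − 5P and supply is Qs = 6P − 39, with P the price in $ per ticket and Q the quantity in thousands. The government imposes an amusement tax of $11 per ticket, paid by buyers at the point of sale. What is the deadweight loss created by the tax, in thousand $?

Without the tax, 104 − 5P = 6P − 39 gives 11P = 143, so P* = $13 and Q* = 39.
With the tax collected from buyers, demand (in seller-price terms) shifts: Qd = 104 − 5(P + 11).
Solving gives Q = 9 with buyers paying $19 and suppliers receiving $8 (the $11 wedge).
Quantity falls by |ΔQ| = |39 − 9| = 30.
DWL = ½ · t · |ΔQ| = ½ · 11 · 30 = $165.

Deadweight loss = $165 thousand.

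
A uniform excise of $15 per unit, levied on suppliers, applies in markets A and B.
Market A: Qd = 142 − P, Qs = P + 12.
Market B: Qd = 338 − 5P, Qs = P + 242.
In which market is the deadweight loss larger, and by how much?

Market A: pre-tax P* = $65, Q* = 77; post-tax Q = 69.5; deadweight loss = $56.25.
Market B: pre-tax P* = $16, Q* = 258; post-tax Q = 245.5; deadweight loss = $93.75.
Difference: $56.25 vs $93.75 → market B is larger by $37.5.

Market B, by $37.5.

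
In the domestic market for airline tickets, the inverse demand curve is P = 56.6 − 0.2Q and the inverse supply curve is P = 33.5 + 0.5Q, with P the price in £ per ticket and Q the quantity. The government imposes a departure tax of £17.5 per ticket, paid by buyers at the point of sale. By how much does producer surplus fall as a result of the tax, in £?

Producer surplus falls by £256.25.

Inverting to Q(P) form: Qd = 283 − 5P; Qs = 2P − 67.
Before the tax: set 283 − 5P = 2P − 67 → P* = £50, Q* = 33.
With the tax collected from buyers, demand (in seller-price terms) shifts: Qd = 283 − 5(P + 17.5).
Solving gives Q = 8 with buyers paying £55 and suppliers receiving £37.5 (the £17.5 wedge).
ΔPS is the trapezoid between Q = 8 and Q = 33 of height £12.5: ½ · (33 + 8) · 12.5 = £256.25.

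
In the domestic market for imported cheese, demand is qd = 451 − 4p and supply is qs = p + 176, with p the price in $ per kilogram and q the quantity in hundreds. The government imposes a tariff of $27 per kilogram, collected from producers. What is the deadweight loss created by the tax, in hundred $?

Deadweight loss = $291.6 hundred.

Without the tax, 451 − 4p = p + 176 gives 5p = 275, so p* = $55 and q* = 231.
With the tax collected from producers, supply shifts: qs = (p − 27) + 176.
New equilibrium: buyers pay $60.4, producers receive $33.4, q = 209.4. (Wedge: pb − ps = 27.)
Quantity falls by |ΔQ| = |231 − 209.4| = 21.6.
DWL = ½ · t · |ΔQ| = ½ · 27 · 21.6 = $291.6.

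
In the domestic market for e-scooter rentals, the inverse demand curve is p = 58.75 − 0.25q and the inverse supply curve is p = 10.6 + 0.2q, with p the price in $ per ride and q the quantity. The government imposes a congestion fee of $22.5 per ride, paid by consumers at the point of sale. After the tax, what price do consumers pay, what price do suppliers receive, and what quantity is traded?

Rewrite in direct form: qd = 235 − 4p and qs = 5p − 53.
Before the tax: set 235 − 4p = 5p − 53 → p* = $32, q* = 107.
With the tax collected from consumers, demand (in seller-price terms) shifts: qd = 235 − 4(p + 22.5).
Solving gives q = 57 with consumers paying $44.5 and suppliers receiving $22 (the $22.5 wedge).

Consumers pay $44.5; suppliers receive $22; quantity = 57.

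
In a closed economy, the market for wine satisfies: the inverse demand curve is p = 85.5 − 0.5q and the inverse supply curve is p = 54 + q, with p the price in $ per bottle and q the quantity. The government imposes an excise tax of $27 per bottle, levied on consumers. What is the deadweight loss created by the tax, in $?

Deadweight loss = $243.

Rewrite in direct form: qd = 171 − 2p and qs = p − 54.
Without the tax, 171 − 2p = p − 54 gives 3p = 225, so p* = $75 and q* = 21.
With the tax collected from consumers, demand (in seller-price terms) shifts: qd = 171 − 2(p + 27).
Solving gives q = 3 with consumers paying $84 and suppliers receiving $57 (the $27 wedge).
Quantity falls by |ΔQ| = |21 − 3| = 18.
DWL = ½ · t · |ΔQ| = ½ · 27 · 18 = $243.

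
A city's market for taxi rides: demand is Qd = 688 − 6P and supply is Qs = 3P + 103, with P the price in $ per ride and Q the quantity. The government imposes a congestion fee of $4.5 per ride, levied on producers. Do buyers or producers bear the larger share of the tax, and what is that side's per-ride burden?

Producers bear the larger share: $3 per ride.

Before the tax: set 688 − 6P = 3P + 103 → P* = $65, Q* = 298.
With the tax collected from producers, supply shifts: Qs = 3(P − 4.5) + 103.
New equilibrium: buyers pay $66.5, producers receive $62, Q = 289. (Wedge: Pb − Ps = 4.5.)
Per-ride burden: buyers $1.5, producers $3.
Producers take the larger share because supply is less price-elastic here (demand slope 6 vs supply slope 3).
The less price-elastic side of the market bears the larger share of a per-unit tax.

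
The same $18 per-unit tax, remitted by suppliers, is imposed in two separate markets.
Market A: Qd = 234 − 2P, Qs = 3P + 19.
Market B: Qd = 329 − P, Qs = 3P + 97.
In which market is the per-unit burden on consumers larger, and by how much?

Market A: pre-tax P* = $43, Q* = 148; post-tax Q = 126.4; per-unit burden on consumers = $10.8.
Market B: pre-tax P* = $58, Q* = 271; post-tax Q = 257.5; per-unit burden on consumers = $13.5.
Difference: $10.8 vs $13.5 → market B is larger by $2.7.

Market B, by $2.7.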